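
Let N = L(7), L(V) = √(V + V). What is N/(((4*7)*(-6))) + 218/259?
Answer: 218/259 - √14/168 ≈ 0.81943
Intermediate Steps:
L(V) = √2*√V (L(V) = √(2*V) = √2*√V)
N = √14 (N = √2*√7 = √14 ≈ 3.7417)
N/(((4*7)*(-6))) + 218/259 = √14/(((4*7)*(-6))) + 218/259 = √14/((28*(-6))) + 218*(1/259) = √14/(-168) + 218/259 = √14*(-1/168) + 218/259 = -√14/168 + 218/259 = 218/259 - √14/168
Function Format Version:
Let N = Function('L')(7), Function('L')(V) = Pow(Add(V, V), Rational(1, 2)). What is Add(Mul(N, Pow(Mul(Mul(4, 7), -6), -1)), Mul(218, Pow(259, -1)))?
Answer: Add(Rational(218, 259), Mul(Rational(-1, 168), Pow(14, Rational(1, 2)))) ≈ 0.81943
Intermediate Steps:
Function('L')(V) = Mul(Pow(2, Rational(1, 2)), Pow(V, Rational(1, 2))) (Function('L')(V) = Pow(Mul(2, V), Rational(1, 2)) = Mul(Pow(2, Rational(1, 2)), Pow(V, Rational(1, 2))))
N = Pow(14, Rational(1, 2)) (N = Mul(Pow(2, Rational(1, 2)), Pow(7, Rational(1, 2))) = Pow(14, Rational(1, 2)) ≈ 3.7417)
Add(Mul(N, Pow(Mul(Mul(4, 7), -6), -1)), Mul(218, Pow(259, -1))) = Add(Mul(Pow(14, Rational(1, 2)), Pow(Mul(Mul(4, 7), -6), -1)), Mul(218, Pow(259, -1))) = Add(Mul(Pow(14, Rational(1, 2)), Pow(Mul(28, -6), -1)), Mul(218, Rational(1, 259))) = Add(Mul(Pow(14, Rational(1, 2)), Pow(-168, -1)), Rational(218, 259)) = Add(Mul(Pow(14, Rational(1, 2)), Rational(-1, 168)), Rational(218, 259)) = Add(Mul(Rational(-1, 168), Pow(14, Rational(1, 2))), Rational(218, 259)) = Add(Rational(218, 259), Mul(Rational(-1, 168), Pow(14, Rational(1, 2))))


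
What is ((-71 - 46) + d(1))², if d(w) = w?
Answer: 13456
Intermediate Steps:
((-71 - 46) + d(1))² = ((-71 - 46) + 1)² = (-117 + 1)² = (-116)² = 13456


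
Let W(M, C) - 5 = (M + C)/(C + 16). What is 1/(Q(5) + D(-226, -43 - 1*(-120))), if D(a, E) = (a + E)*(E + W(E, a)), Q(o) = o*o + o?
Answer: -210/2581681 ≈ -8.1342e-5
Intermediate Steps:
W(M, C) = 5 + (C + M)/(16 + C) (W(M, C) = 5 + (M + C)/(C + 16) = 5 + (C + M)/(16 + C))
Q(o) = o + o**2 (Q(o) = o**2 + o = o + o**2)
D(a, E) = (E + a)*(E + (80 + E + 6*a)/(16 + a)) (D(a, E) = (a + E)*(E + (80 + E + 6*a)/(16 + a)) = (E + a)*(E + (80 + E + 6*a)/(16 + a)))
1/(Q(5) + D(-226, -43 - 1*(-120))) = 1/(5*(1 + 5) + ((-43 - 1*(-120))*(80 + (-43 - 1*(-120)) + 6*(-226)) - 226*(80 + (-43 - 1*(-120)) + 6*(-226)) + (-43 - 1*(-120))*(16 - 226)*((-43 - 1*(-120)) - 226))/(16 - 226)) = 1/(5*6 + ((-43 + 120)*(80 + (-43 + 120) - 1356) - 226*(80 + (-43 + 120) - 1356) + (-43 + 120)*(-210)*((-43 + 120) - 226))/(-210)) = 1/(30 - (77*(80 + 77 - 1356) - 226*(80 + 77 - 1356) + 77*(-210)*(77 - 226))/210) = 1/(30 - (77*(-1199) - 226*(-1199) + 77*(-210)*(-149))/210) = 1/(30 - (-92323 + 270974 + 2409330)/210) = 1/(30 - 1/210*2587981) = 1/(30 - 2587981/210) = 1/(-2581681/210) = -210/2581681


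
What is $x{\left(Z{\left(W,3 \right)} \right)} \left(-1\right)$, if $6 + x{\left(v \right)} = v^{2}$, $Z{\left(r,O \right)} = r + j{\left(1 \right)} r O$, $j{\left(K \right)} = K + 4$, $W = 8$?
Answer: $-16378$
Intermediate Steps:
$j{\left(K \right)} = 4 + K$
$Z{\left(r,O \right)} = r + 5 O r$ ($Z{\left(r,O \right)} = r + \left(4 + 1\right) r O = r + 5 O r$)
$x{\left(v \right)} = -6 + v^{2}$
$x{\left(Z{\left(W,3 \right)} \right)} \left(-1\right) = \left(-6 + \left(8 \left(1 + 5 \cdot 3\right)\right)^{2}\right) \left(-1\right) = \left(-6 + \left(8 \left(1 + 15\right)\right)^{2}\right) \left(-1\right) = \left(-6 + \left(8 \cdot 16\right)^{2}\right) \left(-1\right) = \left(-6 + 128^{2}\right) \left(-1\right) = \left(-6 + 16384\right) \left(-1\right) = 16378 \left(-1\right) = -16378$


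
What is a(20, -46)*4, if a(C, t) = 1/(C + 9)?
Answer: 4/29 ≈ 0.13793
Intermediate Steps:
a(C, t) = 1/(9 + C)
a(20, -46)*4 = 4/(9 + 20) = 4/29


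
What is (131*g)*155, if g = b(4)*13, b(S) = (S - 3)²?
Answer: 263965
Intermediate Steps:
b(S) = (-3 + S)²
g = 13 (g = (-3 + 4)²*13 = 1²*13 = 1*13 = 13)
(131*g)*155 = (131*13)*155 = 1703*155 = 263965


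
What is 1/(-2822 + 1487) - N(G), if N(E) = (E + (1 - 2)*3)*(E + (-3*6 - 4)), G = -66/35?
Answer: -38169497/327075 ≈ -116.70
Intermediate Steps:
G = -66/35 (G = -66*1/35 = -66/35 ≈ -1.8857)
N(E) = (-22 + E)*(-3 + E) (N(E) = (E - 1*3)*(E + (-18 - 4)) = (E - 3)*(E - 22) = (-3 + E)*(-22 + E) = (-22 + E)*(-3 + E))
1/(-2822 + 1487) - N(G) = 1/(-2822 + 1487) - (66 + (-66/35)² - 25*(-66/35)) = 1/(-1335) - (66 + 4356/1225 + 330/7) = -1/1335 - 1*142956/1225 = -1/1335 - 142956/1225 = -38169497/327075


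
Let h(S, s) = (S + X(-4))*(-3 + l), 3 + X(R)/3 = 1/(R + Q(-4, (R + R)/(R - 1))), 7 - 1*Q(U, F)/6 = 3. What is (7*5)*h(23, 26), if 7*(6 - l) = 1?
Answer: 1415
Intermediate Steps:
l = 41/7 (l = 6 - 1/7*1 = 6 - 1/7 = 41/7 ≈ 5.8571)
Q(U, F) = 24 (Q(U, F) = 42 - 6*3 = 42 - 18 = 24)
X(R) = -9 + 3/(24 + R) (X(R) = -9 + 3/(R + 24) = -9 + 3/(24 + R))
h(S, s) = -177/7 + 20*S/7 (h(S, s) = (S + 3*(-71 - 3*(-4))/(24 - 4))*(-3 + 41/7) = (S + 3*(-71 + 12)/20)*(20/7) = (S + 3*(1/20)*(-59))*(20/7) = (S - 177/20)*(20/7) = (-177/20 + S)*(20/7) = -177/7 + 20*S/7)
(7*5)*h(23, 26) = (7*5)*(-177/7 + (20/7)*23) = 35*(-177/7 + 460/7) = 35*(283/7) = 1415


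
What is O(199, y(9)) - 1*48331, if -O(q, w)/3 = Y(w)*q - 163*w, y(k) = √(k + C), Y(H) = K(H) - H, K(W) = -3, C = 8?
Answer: -46540 + 1086*√17 ≈ -42062.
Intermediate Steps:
Y(H) = -3 - H
y(k) = √(8 + k) (y(k) = √(k + 8) = √(8 + k))
O(q, w) = 489*w - 3*q*(-3 - w) (O(q, w) = -3*((-3 - w)*q - 163*w) = -3*(q*(-3 - w) - 163*w) = -3*(-163*w + q*(-3 - w)) = 489*w - 3*q*(-3 - w))
O(199, y(9)) - 1*48331 = (489*√(8 + 9) + 3*199*(3 + √(8 + 9))) - 1*48331 = (489*√17 + 3*199*(3 + √17)) - 48331 = (489*√17 + (1791 + 597*√17)) - 48331 = (1791 + 1086*√17) - 48331 = -46540 + 1086*√17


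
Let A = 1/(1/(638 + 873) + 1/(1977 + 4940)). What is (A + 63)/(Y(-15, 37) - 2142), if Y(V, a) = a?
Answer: -10982551/17740940 ≈ -0.61905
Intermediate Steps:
A = 10451587/8428 (A = 1/(1/1511 + 1/6917) = 1/(8428/10451587) = 10451587/8428 ≈ 1240.1)
(A + 63)/(Y(-15, 37) - 2142) = (10451587/8428 + 63)/(37 - 2142) = (10982551/8428)/(-2105) = (10982551/8428)*(-1/2105) = -10982551/17740940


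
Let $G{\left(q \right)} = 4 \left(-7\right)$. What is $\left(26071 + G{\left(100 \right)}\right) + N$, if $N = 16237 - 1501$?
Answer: $40779$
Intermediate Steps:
$G{\left(q \right)} = -28$
$N = 14736$ ($N = 16237 - 1501 = 14736$)
$\left(26071 + G{\left(100 \right)}\right) + N = \left(26071 - 28\right) + 14736 = 26043 + 14736 = 40779$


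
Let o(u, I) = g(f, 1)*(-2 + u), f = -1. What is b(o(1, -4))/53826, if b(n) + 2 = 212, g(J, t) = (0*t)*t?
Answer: 35/8971 ≈ 0.0039015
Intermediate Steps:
g(J, t) = 0 (g(J, t) = 0*t = 0)
o(u, I) = 0 (o(u, I) = 0*(-2 + u) = 0)
b(n) = 210 (b(n) = -2 + 212 = 210)
b(o(1, -4))/53826 = 210/53826 = 210*(1/53826) = 35/8971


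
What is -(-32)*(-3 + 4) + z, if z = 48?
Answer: 80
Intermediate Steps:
-(-32)*(-3 + 4) + z = -(-32)*(-3 + 4) + 48 = -(-32) + 48 = -16*(-2) + 48 = 32 + 48 = 80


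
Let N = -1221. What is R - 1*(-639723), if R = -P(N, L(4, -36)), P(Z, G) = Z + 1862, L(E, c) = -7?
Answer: 639082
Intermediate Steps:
P(Z, G) = 1862 + Z
R = -641 (R = -(1862 - 1221) = -1*641 = -641)
R - 1*(-639723) = -641 - 1*(-639723) = -641 + 639723 = 639082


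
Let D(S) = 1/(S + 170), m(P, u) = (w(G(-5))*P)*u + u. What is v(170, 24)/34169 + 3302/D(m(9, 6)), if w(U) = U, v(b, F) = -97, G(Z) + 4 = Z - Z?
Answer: -4513041617/34169 ≈ -1.3208e+5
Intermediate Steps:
G(Z) = -4 (G(Z) = -4 + (Z - Z) = -4 + 0 = -4)
m(P, u) = u - 4*P*u (m(P, u) = (-4*P)*u + u = -4*P*u + u = u - 4*P*u)
D(S) = 1/(170 + S)
v(170, 24)/34169 + 3302/D(m(9, 6)) = -97/34169 + 3302/(1/(170 + 6*(1 - 4*9))) = -97*1/34169 + 3302/(1/(170 + 6*(1 - 36))) = -97/34169 + 3302/(1/(170 + 6*(-35))) = -97/34169 + 3302/(1/(170 - 210)) = -97/34169 + 3302/(1/(-40)) = -97/34169 + 3302/(-1/40) = -97/34169 + 3302*(-40) = -97/34169 - 132080 = -4513041617/34169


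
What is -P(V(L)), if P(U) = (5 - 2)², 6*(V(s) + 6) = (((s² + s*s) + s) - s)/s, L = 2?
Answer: -9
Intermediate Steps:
V(s) = -6 + s/3 (V(s) = -6 + ((((s² + s*s) + s) - s)/s)/6 = -6 + ((((s² + s²) + s) - s)/s)/6 = -6 + (((2*s² + s) - s)/s)/6 = -6 + (((s + 2*s²) - s)/s)/6 = -6 + ((2*s²)/s)/6 = -6 + (2*s)/6 = -6 + s/3)
P(U) = 9 (P(U) = 3² = 9)
-P(V(L)) = -1*9 = -9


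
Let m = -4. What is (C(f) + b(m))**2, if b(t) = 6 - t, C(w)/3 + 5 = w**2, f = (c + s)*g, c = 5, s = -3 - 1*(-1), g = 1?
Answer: 484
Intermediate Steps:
s = -2 (s = -3 + 1 = -2)
f = 3 (f = (5 - 2)*1 = 3*1 = 3)
C(w) = -15 + 3*w**2
(C(f) + b(m))**2 = ((-15 + 3*3**2) + (6 - 1*(-4)))**2 = ((-15 + 3*9) + (6 + 4))**2 = ((-15 + 27) + 10)**2 = (12 + 10)**2 = 22**2 = 484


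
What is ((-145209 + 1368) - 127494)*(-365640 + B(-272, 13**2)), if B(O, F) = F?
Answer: 99165073785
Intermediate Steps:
((-145209 + 1368) - 127494)*(-365640 + B(-272, 13**2)) = ((-145209 + 1368) - 127494)*(-365640 + 13**2) = (-143841 - 127494)*(-365640 + 169) = -271335*(-365471) = 99165073785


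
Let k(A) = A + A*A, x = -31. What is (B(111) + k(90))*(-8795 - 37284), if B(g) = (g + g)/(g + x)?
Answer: -15100595169/40 ≈ -3.7752e+8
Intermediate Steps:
k(A) = A + A**2
B(g) = 2*g/(-31 + g) (B(g) = (g + g)/(g - 31) = (2*g)/(-31 + g) = 2*g/(-31 + g))
(B(111) + k(90))*(-8795 - 37284) = (2*111/(-31 + 111) + 90*(1 + 90))*(-8795 - 37284) = (2*111/80 + 90*91)*(-46079) = (2*111*(1/80) + 8190)*(-46079) = (111/40 + 8190)*(-46079) = (327711/40)*(-46079) = -15100595169/40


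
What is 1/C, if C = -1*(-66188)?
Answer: 1/66188 ≈ 1.5108e-5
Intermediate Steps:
C = 66188
1/C = 1/66188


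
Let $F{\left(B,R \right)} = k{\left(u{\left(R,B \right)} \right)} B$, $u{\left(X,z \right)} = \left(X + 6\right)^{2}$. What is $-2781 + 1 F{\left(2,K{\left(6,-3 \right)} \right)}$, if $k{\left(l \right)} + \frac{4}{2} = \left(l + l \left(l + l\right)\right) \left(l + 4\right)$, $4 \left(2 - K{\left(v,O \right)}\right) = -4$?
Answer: $2241725$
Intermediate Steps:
$K{\left(v,O \right)} = 3$ ($K{\left(v,O \right)} = 2 - -1 = 2 + 1 = 3$)
$u{\left(X,z \right)} = \left(6 + X\right)^{2}$
$k{\left(l \right)} = -2 + \left(4 + l\right) \left(l + 2 l^{2}\right)$ ($k{\left(l \right)} = -2 + \left(l + l \left(l + l\right)\right) \left(l + 4\right) = -2 + \left(l + l 2 l\right) \left(4 + l\right) = -2 + \left(l + 2 l^{2}\right) \left(4 + l\right) = -2 + \left(4 + l\right) \left(l + 2 l^{2}\right)$)
$F{\left(B,R \right)} = B \left(-2 + 2 \left(6 + R\right)^{6} + 4 \left(6 + R\right)^{2} + 9 \left(6 + R\right)^{4}\right)$ ($F{\left(B,R \right)} = \left(-2 + 2 \left(\left(6 + R\right)^{2}\right)^{3} + 4 \left(6 + R\right)^{2} + 9 \left(\left(6 + R\right)^{2}\right)^{2}\right) B = \left(-2 + 2 \left(6 + R\right)^{6} + 4 \left(6 + R\right)^{2} + 9 \left(6 + R\right)^{4}\right) B = B \left(-2 + 2 \left(6 + R\right)^{6} + 4 \left(6 + R\right)^{2} + 9 \left(6 + R\right)^{4}\right)$)
$-2781 + 1 F{\left(2,K{\left(6,-3 \right)} \right)} = -2781 + 1 \cdot 2 \left(-2 + 2 \left(6 + 3\right)^{6} + 4 \left(6 + 3\right)^{2} + 9 \left(6 + 3\right)^{4}\right) = -2781 + 1 \cdot 2 \left(-2 + 2 \cdot 9^{6} + 4 \cdot 9^{2} + 9 \cdot 9^{4}\right) = -2781 + 1 \cdot 2 \left(-2 + 2 \cdot 531441 + 4 \cdot 81 + 9 \cdot 6561\right) = -2781 + 1 \cdot 2 \left(-2 + 1062882 + 324 + 59049\right) = -2781 + 1 \cdot 2 \cdot 1122253 = -2781 + 1 \cdot 2244506 = -2781 + 2244506 = 2241725$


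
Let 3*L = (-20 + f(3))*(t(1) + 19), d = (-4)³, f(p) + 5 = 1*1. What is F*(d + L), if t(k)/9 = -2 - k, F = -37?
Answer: 0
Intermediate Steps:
f(p) = -4 (f(p) = -5 + 1*1 = -5 + 1 = -4)
t(k) = -18 - 9*k (t(k) = 9*(-2 - k) = -18 - 9*k)
d = -64
L = 64 (L = ((-20 - 4)*((-18 - 9*1) + 19))/3 = (-24*((-18 - 9) + 19))/3 = (-24*(-27 + 19))/3 = (-24*(-8))/3 = (⅓)*192 = 64)
F*(d + L) = -37*(-64 + 64) = -37*0 = 0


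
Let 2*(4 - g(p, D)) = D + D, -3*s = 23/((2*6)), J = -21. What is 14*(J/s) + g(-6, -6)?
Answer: 10814/23 ≈ 470.17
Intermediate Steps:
s = -23/36 (s = -23/(3*(2*6)) = -23/(3*12) = -⅓*23/12 = -23/36 ≈ -0.63889)
g(p, D) = 4 - D (g(p, D) = 4 - (D + D)/2 = 4 - D)
14*(J/s) + g(-6, -6) = 14*(-21/(-23/36)) + (4 - 1*(-6)) = 14*(-21*(-36/23)) + (4 + 6) = 14*(756/23) + 10 = 10584/23 + 10 = 10814/23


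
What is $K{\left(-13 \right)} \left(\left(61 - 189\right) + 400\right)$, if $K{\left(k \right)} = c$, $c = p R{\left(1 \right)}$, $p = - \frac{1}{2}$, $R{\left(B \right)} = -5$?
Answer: $680$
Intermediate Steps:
$p = - \frac{1}{2}$ ($p = \left(-1\right) \frac{1}{2} = - \frac{1}{2} \approx -0.5$)
$c = \frac{5}{2}$ ($c = \left(- \frac{1}{2}\right) \left(-5\right) = \frac{5}{2} \approx 2.5$)
$K{\left(k \right)} = \frac{5}{2}$
$K{\left(-13 \right)} \left(\left(61 - 189\right) + 400\right) = \frac{5 \left(\left(61 - 189\right) + 400\right)}{2} = \frac{5 \left(-128 + 400\right)}{2} = \frac{5}{2} \cdot 272 = 680$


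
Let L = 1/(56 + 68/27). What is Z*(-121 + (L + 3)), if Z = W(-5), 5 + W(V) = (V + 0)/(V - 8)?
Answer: 559239/1027 ≈ 544.54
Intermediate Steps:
W(V) = -5 + V/(-8 + V) (W(V) = -5 + (V + 0)/(V - 8) = -5 + V/(-8 + V))
L = 27/1580 (L = 1/(56 + 68*(1/27)) = 1/(56 + 68/27) = 1/(1580/27) = 27/1580 ≈ 0.017089)
Z = -60/13 (Z = 4*(10 - 1*(-5))/(-8 - 5) = 4*(10 + 5)/(-13) = 4*(-1/13)*15 = -60/13 ≈ -4.6154)
Z*(-121 + (L + 3)) = -60*(-121 + (27/1580 + 3))/13 = -60*(-121 + 4767/1580)/13 = -60/13*(-186413/1580) = 559239/1027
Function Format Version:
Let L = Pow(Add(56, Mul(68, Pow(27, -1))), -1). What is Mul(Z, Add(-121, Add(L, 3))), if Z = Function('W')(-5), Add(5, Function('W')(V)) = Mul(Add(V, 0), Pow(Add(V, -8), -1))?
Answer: Rational(559239, 1027) ≈ 544.54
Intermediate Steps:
Function('W')(V) = Add(-5, Mul(V, Pow(Add(-8, V), -1))) (Function('W')(V) = Add(-5, Mul(Add(V, 0), Pow(Add(V, -8), -1))) = Add(-5, Mul(V, Pow(Add(-8, V), -1))))
L = Rational(27, 1580) (L = Pow(Add(56, Mul(68, Rational(1, 27))), -1) = Pow(Add(56, Rational(68, 27)), -1) = Pow(Rational(1580, 27), -1) = Rational(27, 1580) ≈ 0.017089)
Z = Rational(-60, 13) (Z = Mul(4, Pow(Add(-8, -5), -1), Add(10, Mul(-1, -5))) = Mul(4, Pow(-13, -1), Add(10, 5)) = Mul(4, Rational(-1, 13), 15) = Rational(-60, 13) ≈ -4.6154)
Mul(Z, Add(-121, Add(L, 3))) = Mul(Rational(-60, 13), Add(-121, Add(Rational(27, 1580), 3))) = Mul(Rational(-60, 13), Add(-121, Rational(4767, 1580))) = Mul(Rational(-60, 13), Rational(-186413, 1580)) = Rational(559239, 1027)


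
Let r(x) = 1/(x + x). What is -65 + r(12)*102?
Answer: -243/4 ≈ -60.750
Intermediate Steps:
r(x) = 1/(2*x)
-65 + r(12)*102 = -65 + ((½)/12)*102 = -65 + ((½)*(1/12))*102 = -65 + (1/24)*102 = -65 + 17/4 = -243/4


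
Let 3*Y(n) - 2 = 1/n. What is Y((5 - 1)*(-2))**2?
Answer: 25/64 ≈ 0.39063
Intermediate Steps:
Y(n) = 2/3 + 1/(3*n)
Y((5 - 1)*(-2))**2 = ((1 + 2*((5 - 1)*(-2)))/(3*(((5 - 1)*(-2)))))**2 = ((1 + 2*(4*(-2)))/(3*((4*(-2)))))**2 = ((1/3)*(1 + 2*(-8))/(-8))**2 = ((1/3)*(-1/8)*(1 - 16))**2 = ((1/3)*(-1/8)*(-15))**2 = (5/8)**2 = 25/64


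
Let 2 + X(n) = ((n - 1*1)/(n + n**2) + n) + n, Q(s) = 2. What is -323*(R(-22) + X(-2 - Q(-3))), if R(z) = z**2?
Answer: -1835609/12 ≈ -1.5297e+5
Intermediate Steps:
X(n) = -2 + 2*n + (-1 + n)/(n + n**2) (X(n) = -2 + (((n - 1*1)/(n + n**2) + n) + n) = -2 + (((n - 1)/(n + n**2) + n) + n) = -2 + (((-1 + n)/(n + n**2) + n) + n) = -2 + ((n + (-1 + n)/(n + n**2)) + n) = -2 + (2*n + (-1 + n)/(n + n**2)) = -2 + 2*n + (-1 + n)/(n + n**2))
-323*(R(-22) + X(-2 - Q(-3))) = -323*((-22)**2 + (-1 - (-2 - 1*2) + 2*(-2 - 1*2)**3)/((-2 - 1*2)*(1 + (-2 - 1*2)))) = -323*(484 + (-1 - (-2 - 2) + 2*(-2 - 2)**3)/((-2 - 2)*(1 + (-2 - 2)))) = -323*(484 + (-1 - 1*(-4) + 2*(-4)**3)/((-4)*(1 - 4))) = -323*(484 - 1/4*(-1 + 4 + 2*(-64))/(-3)) = -323*(484 - 1/4*(-1/3)*(-1 + 4 - 128)) = -323*(484 - 1/4*(-1/3)*(-125)) = -323*(484 - 125/12) = -323*5683/12 = -1835609/12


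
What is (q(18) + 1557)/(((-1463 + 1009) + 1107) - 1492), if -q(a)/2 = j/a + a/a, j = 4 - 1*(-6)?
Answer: -13985/7551 ≈ -1.8521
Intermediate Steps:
j = 10 (j = 4 + 6 = 10)
q(a) = -2 - 20/a (q(a) = -2*(10/a + a/a) = -2*(10/a + 1) = -2*(1 + 10/a) = -2 - 20/a)
(q(18) + 1557)/(((-1463 + 1009) + 1107) - 1492) = ((-2 - 20/18) + 1557)/(((-1463 + 1009) + 1107) - 1492) = ((-2 - 20*1/18) + 1557)/((-454 + 1107) - 1492) = ((-2 - 10/9) + 1557)/(653 - 1492) = (-28/9 + 1557)/(-839) = (13985/9)*(-1/839) = -13985/7551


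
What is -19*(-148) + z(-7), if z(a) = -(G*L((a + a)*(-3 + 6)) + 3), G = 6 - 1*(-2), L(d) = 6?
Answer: 2761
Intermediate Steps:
G = 8 (G = 6 + 2 = 8)
z(a) = -51 (z(a) = -(8*6 + 3) = -(48 + 3) = -1*51 = -51)
-19*(-148) + z(-7) = -19*(-148) - 51 = 2812 - 51 = 2761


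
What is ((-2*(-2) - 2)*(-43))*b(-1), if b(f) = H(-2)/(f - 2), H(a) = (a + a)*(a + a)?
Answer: 1376/3 ≈ 458.67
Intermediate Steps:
H(a) = 4*a² (H(a) = (2*a)*(2*a) = 4*a²)
b(f) = 16/(-2 + f) (b(f) = (4*(-2)²)/(f - 2) = (4*4)/(-2 + f) = 16/(-2 + f))
((-2*(-2) - 2)*(-43))*b(-1) = ((-2*(-2) - 2)*(-43))*(16/(-2 - 1)) = ((4 - 2)*(-43))*(16/(-3)) = (2*(-43))*(16*(-⅓)) = -86*(-16/3) = 1376/3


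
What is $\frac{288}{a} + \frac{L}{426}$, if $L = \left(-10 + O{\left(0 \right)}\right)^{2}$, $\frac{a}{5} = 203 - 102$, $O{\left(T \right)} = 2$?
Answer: $\frac{77504}{107565} \approx 0.72053$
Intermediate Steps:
$a = 505$ ($a = 5 \left(203 - 102\right) = 5 \cdot 101 = 505$)
$L = 64$ ($L = \left(-10 + 2\right)^{2} = \left(-8\right)^{2} = 64$)
$\frac{288}{a} + \frac{L}{426} = \frac{288}{505} + \frac{64}{426} = 288 \cdot \frac{1}{505} + 64 \cdot \frac{1}{426} = \frac{288}{505} + \frac{32}{213} = \frac{77504}{107565}$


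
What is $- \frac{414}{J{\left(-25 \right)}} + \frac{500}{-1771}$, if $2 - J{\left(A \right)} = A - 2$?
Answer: $- \frac{747694}{51359} \approx -14.558$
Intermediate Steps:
$J{\left(A \right)} = 4 - A$ ($J{\left(A \right)} = 2 - \left(A - 2\right) = 2 - \left(-2 + A\right) = 4 - A$)
$- \frac{414}{J{\left(-25 \right)}} + \frac{500}{-1771} = - \frac{414}{4 - -25} + \frac{500}{-1771} = - \frac{414}{4 + 25} + 500 \left(- \frac{1}{1771}\right) = - \frac{414}{29} - \frac{500}{1771} = - \frac{747694}{51359}$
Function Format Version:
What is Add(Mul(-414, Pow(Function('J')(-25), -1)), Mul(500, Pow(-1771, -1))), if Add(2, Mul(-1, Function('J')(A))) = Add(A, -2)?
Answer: Rational(-747694, 51359) ≈ -14.558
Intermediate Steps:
Function('J')(A) = Add(4, Mul(-1, A)) (Function('J')(A) = Add(2, Mul(-1, Add(A, -2))) = Add(2, Mul(-1, Add(-2, A))) = Add(2, Add(2, Mul(-1, A))) = Add(4, Mul(-1, A)))
Add(Mul(-414, Pow(Function('J')(-25), -1)), Mul(500, Pow(-1771, -1))) = Add(Mul(-414, Pow(Add(4, Mul(-1, -25)), -1)), Mul(500, Pow(-1771, -1))) = Add(Mul(-414, Pow(Add(4, 25), -1)), Mul(500, Rational(-1, 1771))) = Add(Mul(-414, Pow(29, -1)), Rational(-500, 1771)) = Add(Mul(-414, Rational(1, 29)), Rational(-500, 1771)) = Add(Rational(-414, 29), Rational(-500, 1771)) = Rational(-747694, 51359)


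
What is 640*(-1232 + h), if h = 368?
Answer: -552960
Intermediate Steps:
640*(-1232 + h) = 640*(-1232 + 368) = 640*(-864) = -552960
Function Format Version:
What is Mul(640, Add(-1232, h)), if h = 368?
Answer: -552960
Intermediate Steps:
Mul(640, Add(-1232, h)) = Mul(640, Add(-1232, 368)) = Mul(640, -864) = -552960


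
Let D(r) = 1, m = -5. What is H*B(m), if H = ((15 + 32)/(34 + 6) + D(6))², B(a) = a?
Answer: -7569/320 ≈ -23.653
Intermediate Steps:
H = 7569/1600 (H = ((15 + 32)/(34 + 6) + 1)² = (47/40 + 1)² = (87/40)² = 7569/1600 ≈ 4.7306)
H*B(m) = (7569/1600)*(-5) = -7569/320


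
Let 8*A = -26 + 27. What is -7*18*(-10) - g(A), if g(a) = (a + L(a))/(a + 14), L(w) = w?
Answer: 142378/113 ≈ 1260.0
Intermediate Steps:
A = ⅛ (A = (-26 + 27)/8 = (⅛)*1 = ⅛ ≈ 0.12500)
g(a) = 2*a/(14 + a) (g(a) = (a + a)/(a + 14) = (2*a)/(14 + a) = 2*a/(14 + a))
-7*18*(-10) - g(A) = -7*18*(-10) - 2/(8*(14 + ⅛)) = -126*(-10) - 2/(8*113/8) = 1260 - 2*8/(8*113) = 1260 - 1*2/113 = 1260 - 2/113 = 142378/113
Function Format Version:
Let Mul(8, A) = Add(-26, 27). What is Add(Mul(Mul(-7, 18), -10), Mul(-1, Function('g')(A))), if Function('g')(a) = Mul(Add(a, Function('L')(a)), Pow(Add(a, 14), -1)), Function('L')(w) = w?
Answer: Rational(142378, 113) ≈ 1260.0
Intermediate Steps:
A = Rational(1, 8) (A = Mul(Rational(1, 8), Add(-26, 27)) = Mul(Rational(1, 8), 1) = Rational(1, 8) ≈ 0.12500)
Function('g')(a) = Mul(2, a, Pow(Add(14, a), -1)) (Function('g')(a) = Mul(Add(a, a), Pow(Add(a, 14), -1)) = Mul(Mul(2, a), Pow(Add(14, a), -1)) = Mul(2, a, Pow(Add(14, a), -1)))
Add(Mul(Mul(-7, 18), -10), Mul(-1, Function('g')(A))) = Add(Mul(Mul(-7, 18), -10), Mul(-1, Mul(2, Rational(1, 8), Pow(Add(14, Rational(1, 8)), -1)))) = Add(Mul(-126, -10), Mul(-1, Mul(2, Rational(1, 8), Pow(Rational(113, 8), -1)))) = Add(1260, Mul(-1, Mul(2, Rational(1, 8), Rational(8, 113)))) = Add(1260, Mul(-1, Rational(2, 113))) = Add(1260, Rational(-2, 113)) = Rational(142378, 113)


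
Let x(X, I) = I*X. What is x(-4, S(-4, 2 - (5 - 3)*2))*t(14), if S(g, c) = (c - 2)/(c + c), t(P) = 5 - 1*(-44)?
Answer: -196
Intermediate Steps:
t(P) = 49 (t(P) = 5 + 44 = 49)
S(g, c) = (-2 + c)/(2*c) (S(g, c) = (-2 + c)/((2*c)) = (-2 + c)*(1/(2*c)) = (-2 + c)/(2*c))
x(-4, S(-4, 2 - (5 - 3)*2))*t(14) = (((-2 + (2 - (5 - 3)*2))/(2*(2 - (5 - 3)*2)))*(-4))*49 = (((-2 + (2 - 2*2))/(2*(2 - 2*2)))*(-4))*49 = (((-2 + (2 - 1*4))/(2*(2 - 1*4)))*(-4))*49 = (((-2 + (2 - 4))/(2*(2 - 4)))*(-4))*49 = (((1/2)*(-2 - 2)/(-2))*(-4))*49 = (((1/2)*(-1/2)*(-4))*(-4))*49 = (1*(-4))*49 = -4*49 = -196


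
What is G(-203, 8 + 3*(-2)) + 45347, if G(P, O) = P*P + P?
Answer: 86353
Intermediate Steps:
G(P, O) = P + P**2 (G(P, O) = P**2 + P = P + P**2)
G(-203, 8 + 3*(-2)) + 45347 = -203*(1 - 203) + 45347 = -203*(-202) + 45347 = 41006 + 45347 = 86353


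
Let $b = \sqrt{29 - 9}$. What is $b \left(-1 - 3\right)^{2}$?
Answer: $32 \sqrt{5} \approx 71.554$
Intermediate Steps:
$b = 2 \sqrt{5}$ ($b = \sqrt{20} = 2 \sqrt{5} \approx 4.4721$)
$b \left(-1 - 3\right)^{2} = 2 \sqrt{5} \left(-1 - 3\right)^{2} = 2 \sqrt{5} \left(-4\right)^{2} = 2 \sqrt{5} \cdot 16 = 32 \sqrt{5}$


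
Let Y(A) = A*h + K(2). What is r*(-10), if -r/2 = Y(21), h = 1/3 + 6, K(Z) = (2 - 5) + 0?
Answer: 2600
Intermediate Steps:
K(Z) = -3 (K(Z) = -3 + 0 = -3)
h = 19/3 (h = ⅓ + 6 = 19/3 ≈ 6.3333)
Y(A) = -3 + 19*A/3 (Y(A) = A*(19/3) - 3 = 19*A/3 - 3 = -3 + 19*A/3)
r = -260 (r = -2*(-3 + (19/3)*21) = -2*(-3 + 133) = -2*130 = -260)
r*(-10) = -260*(-10) = 2600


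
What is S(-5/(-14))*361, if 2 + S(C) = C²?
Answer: -132487/196 ≈ -675.95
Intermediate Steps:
S(C) = -2 + C²
S(-5/(-14))*361 = (-2 + (-5/(-14))²)*361 = (-2 + (-5*(-1/14))²)*361 = (-2 + (5/14)²)*361 = (-2 + 25/196)*361 = -367/196*361 = -132487/196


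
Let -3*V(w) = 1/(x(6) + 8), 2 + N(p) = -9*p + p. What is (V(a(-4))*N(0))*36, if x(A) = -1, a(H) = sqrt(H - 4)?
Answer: 24/7 ≈ 3.4286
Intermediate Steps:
a(H) = sqrt(-4 + H)
N(p) = -2 - 8*p (N(p) = -2 + (-9*p + p) = -2 - 8*p)
V(w) = -1/21 (V(w) = -1/(3*(-1 + 8)) = -1/3/7 = -1/3*1/7 = -1/21)
(V(a(-4))*N(0))*36 = -(-2 - 8*0)/21*36 = -(-2 + 0)/21*36 = -1/21*(-2)*36 = (2/21)*36 = 24/7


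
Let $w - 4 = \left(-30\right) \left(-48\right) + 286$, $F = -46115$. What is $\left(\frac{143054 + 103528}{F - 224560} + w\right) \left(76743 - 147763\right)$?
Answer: $- \frac{738641407808}{6015} \approx -1.228 \cdot 10^{8}$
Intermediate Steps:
$w = 1730$ ($w = 4 + \left(\left(-30\right) \left(-48\right) + 286\right) = 4 + \left(1440 + 286\right) = 4 + 1726 = 1730$)
$\left(\frac{143054 + 103528}{F - 224560} + w\right) \left(76743 - 147763\right) = \left(\frac{143054 + 103528}{-46115 - 224560} + 1730\right) \left(76743 - 147763\right) = \left(\frac{246582}{-270675} + 1730\right) \left(-71020\right) = \left(246582 \left(- \frac{1}{270675}\right) + 1730\right) \left(-71020\right) = \left(- \frac{27398}{30075} + 1730\right) \left(-71020\right) = \frac{52002352}{30075} \left(-71020\right) = - \frac{738641407808}{6015}$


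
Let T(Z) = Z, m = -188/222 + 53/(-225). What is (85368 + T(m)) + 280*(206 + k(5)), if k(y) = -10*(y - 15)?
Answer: 1423965589/8325 ≈ 1.7105e+5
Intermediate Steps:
m = -9011/8325 (m = -188*1/222 + 53*(-1/225) = -94/111 - 53/225 = -9011/8325 ≈ -1.0824)
k(y) = 150 - 10*y (k(y) = -10*(-15 + y) = 150 - 10*y)
(85368 + T(m)) + 280*(206 + k(5)) = (85368 - 9011/8325) + 280*(206 + (150 - 10*5)) = 710679589/8325 + 280*(206 + (150 - 50)) = 710679589/8325 + 280*(206 + 100) = 710679589/8325 + 280*306 = 710679589/8325 + 85680 = 1423965589/8325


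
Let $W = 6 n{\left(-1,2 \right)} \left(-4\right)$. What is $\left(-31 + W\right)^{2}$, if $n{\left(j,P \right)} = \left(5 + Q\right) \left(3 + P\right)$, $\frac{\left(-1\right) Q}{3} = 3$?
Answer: $201601$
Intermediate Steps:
$Q = -9$ ($Q = \left(-3\right) 3 = -9$)
$n{\left(j,P \right)} = -12 - 4 P$ ($n{\left(j,P \right)} = \left(5 - 9\right) \left(3 + P\right) = - 4 \left(3 + P\right) = -12 - 4 P$)
$W = 480$ ($W = 6 \left(-12 - 8\right) \left(-4\right) = 6 \left(-20\right) \left(-4\right) = \left(-120\right) \left(-4\right) = 480$)
$\left(-31 + W\right)^{2} = \left(-31 + 480\right)^{2} = 449^{2} = 201601$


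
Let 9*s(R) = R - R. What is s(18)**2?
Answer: 0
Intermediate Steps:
s(R) = 0 (s(R) = (R - R)/9 = (1/9)*0 = 0)
s(18)**2 = 0**2 = 0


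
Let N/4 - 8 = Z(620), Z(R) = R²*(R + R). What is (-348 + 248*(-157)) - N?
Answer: -1906663316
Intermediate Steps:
Z(R) = 2*R³ (Z(R) = R²*(2*R) = 2*R³)
N = 1906624032 (N = 32 + 4*(2*620³) = 32 + 4*(2*238328000) = 32 + 4*476656000 = 32 + 1906624000 = 1906624032)
(-348 + 248*(-157)) - N = (-348 + 248*(-157)) - 1*1906624032 = (-348 - 38936) - 1906624032 = -39284 - 1906624032 = -1906663316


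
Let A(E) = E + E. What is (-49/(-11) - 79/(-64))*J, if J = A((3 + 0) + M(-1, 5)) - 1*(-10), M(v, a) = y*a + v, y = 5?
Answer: 4005/11 ≈ 364.09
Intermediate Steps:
M(v, a) = v + 5*a (M(v, a) = 5*a + v = v + 5*a)
A(E) = 2*E
J = 64 (J = 2*((3 + 0) + (-1 + 5*5)) - 1*(-10) = 2*(3 + (-1 + 25)) + 10 = 2*(3 + 24) + 10 = 2*27 + 10 = 54 + 10 = 64)
(-49/(-11) - 79/(-64))*J = (-49/(-11) - 79/(-64))*64 = (-49*(-1/11) - 79*(-1/64))*64 = (49/11 + 79/64)*64 = (4005/704)*64 = 4005/11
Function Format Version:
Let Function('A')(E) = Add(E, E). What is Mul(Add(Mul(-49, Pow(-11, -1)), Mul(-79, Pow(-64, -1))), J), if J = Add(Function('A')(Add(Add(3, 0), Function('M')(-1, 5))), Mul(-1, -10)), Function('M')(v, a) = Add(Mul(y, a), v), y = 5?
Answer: Rational(4005, 11) ≈ 364.09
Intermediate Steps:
Function('M')(v, a) = Add(v, Mul(5, a)) (Function('M')(v, a) = Add(Mul(5, a), v) = Add(v, Mul(5, a)))
Function('A')(E) = Mul(2, E)
J = 64 (J = Add(Mul(2, Add(Add(3, 0), Add(-1, Mul(5, 5)))), Mul(-1, -10)) = Add(Mul(2, Add(3, Add(-1, 25))), 10) = Add(Mul(2, Add(3, 24)), 10) = Add(Mul(2, 27), 10) = Add(54, 10) = 64)
Mul(Add(Mul(-49, Pow(-11, -1)), Mul(-79, Pow(-64, -1))), J) = Mul(Add(Mul(-49, Pow(-11, -1)), Mul(-79, Pow(-64, -1))), 64) = Mul(Add(Mul(-49, Rational(-1, 11)), Mul(-79, Rational(-1, 64))), 64) = Mul(Add(Rational(49, 11), Rational(79, 64)), 64) = Mul(Rational(4005, 704), 64) = Rational(4005, 11)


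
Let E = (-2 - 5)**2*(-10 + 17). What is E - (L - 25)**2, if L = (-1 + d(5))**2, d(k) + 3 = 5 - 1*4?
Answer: 87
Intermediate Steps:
d(k) = -2 (d(k) = -3 + (5 - 1*4) = -3 + (5 - 4) = -3 + 1 = -2)
L = 9 (L = (-1 - 2)**2 = (-3)**2 = 9)
E = 343 (E = (-7)**2*7 = 49*7 = 343)
E - (L - 25)**2 = 343 - (9 - 25)**2 = 343 - 1*(-16)**2 = 343 - 1*256 = 343 - 256 = 87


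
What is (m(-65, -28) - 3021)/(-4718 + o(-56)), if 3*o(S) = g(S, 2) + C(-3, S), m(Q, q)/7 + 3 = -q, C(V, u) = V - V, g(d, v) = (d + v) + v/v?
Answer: 8538/14207 ≈ 0.60097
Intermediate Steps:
g(d, v) = 1 + d + v (g(d, v) = (d + v) + 1 = 1 + d + v)
C(V, u) = 0
m(Q, q) = -21 - 7*q (m(Q, q) = -21 + 7*(-q) = -21 - 7*q)
o(S) = 1 + S/3 (o(S) = ((1 + S + 2) + 0)/3 = ((3 + S) + 0)/3 = (3 + S)/3 = 1 + S/3)
(m(-65, -28) - 3021)/(-4718 + o(-56)) = ((-21 - 7*(-28)) - 3021)/(-4718 + (1 + (1/3)*(-56))) = ((-21 + 196) - 3021)/(-4718 + (1 - 56/3)) = (175 - 3021)/(-4718 - 53/3) = -2846/(-14207/3) = -2846*(-3/14207) = 8538/14207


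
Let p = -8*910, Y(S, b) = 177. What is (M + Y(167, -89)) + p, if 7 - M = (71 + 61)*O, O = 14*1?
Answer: -8944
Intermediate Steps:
O = 14
p = -7280
M = -1841 (M = 7 - (71 + 61)*14 = 7 - 132*14 = 7 - 1*1848 = 7 - 1848 = -1841)
(M + Y(167, -89)) + p = (-1841 + 177) - 7280 = -1664 - 7280 = -8944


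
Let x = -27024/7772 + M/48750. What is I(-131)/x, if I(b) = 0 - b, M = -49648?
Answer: -6204241875/212910532 ≈ -29.140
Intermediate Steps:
I(b) = -b
x = -212910532/47360625 (x = -27024/7772 - 49648/48750 = -27024*1/7772 - 49648*1/48750 = -6756/1943 - 24824/24375 = -212910532/47360625 ≈ -4.4955)
I(-131)/x = (-1*(-131))/(-212910532/47360625) = 131*(-47360625/212910532) = -6204241875/212910532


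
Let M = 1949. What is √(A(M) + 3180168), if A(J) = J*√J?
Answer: √(3180168 + 1949*√1949) ≈ 1807.3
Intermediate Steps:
A(J) = J^(3/2)
√(A(M) + 3180168) = √(1949^(3/2) + 3180168) = √(1949*√1949 + 3180168) = √(3180168 + 1949*√1949)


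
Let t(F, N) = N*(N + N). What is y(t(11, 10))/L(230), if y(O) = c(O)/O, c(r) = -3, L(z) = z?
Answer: -3/46000 ≈ -6.5217e-5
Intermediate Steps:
t(F, N) = 2*N**2 (t(F, N) = N*(2*N) = 2*N**2)
y(O) = -3/O
y(t(11, 10))/L(230) = -3/(2*10**2)/230 = -3/(2*100)*(1/230) = -3/200*(1/230) = -3*1/200*(1/230) = -3/200*1/230 = -3/46000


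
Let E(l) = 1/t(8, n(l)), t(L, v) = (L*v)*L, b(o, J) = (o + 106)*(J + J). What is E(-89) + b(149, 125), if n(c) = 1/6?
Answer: 2040003/32 ≈ 63750.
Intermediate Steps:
n(c) = ⅙
b(o, J) = 2*J*(106 + o) (b(o, J) = (106 + o)*(2*J) = 2*J*(106 + o))
t(L, v) = v*L²
E(l) = 3/32 (E(l) = 1/((⅙)*8²) = 1/((⅙)*64) = 1/(32/3) = 3/32)
E(-89) + b(149, 125) = 3/32 + 2*125*(106 + 149) = 3/32 + 2*125*255 = 3/32 + 63750 = 2040003/32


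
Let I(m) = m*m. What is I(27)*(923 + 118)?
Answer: 758889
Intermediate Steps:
I(m) = m**2
I(27)*(923 + 118) = 27**2*(923 + 118) = 729*1041 = 758889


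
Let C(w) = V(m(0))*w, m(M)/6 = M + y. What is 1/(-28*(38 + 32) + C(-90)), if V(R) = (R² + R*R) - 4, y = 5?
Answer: -1/163600 ≈ -6.1125e-6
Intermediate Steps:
m(M) = 30 + 6*M (m(M) = 6*(M + 5) = 6*(5 + M) = 30 + 6*M)
V(R) = -4 + 2*R² (V(R) = (R² + R²) - 4 = 2*R² - 4 = -4 + 2*R²)
C(w) = 1796*w (C(w) = (-4 + 2*(30 + 6*0)²)*w = (-4 + 2*(30 + 0)²)*w = (-4 + 2*30²)*w = (-4 + 2*900)*w = (-4 + 1800)*w = 1796*w)
1/(-28*(38 + 32) + C(-90)) = 1/(-28*(38 + 32) + 1796*(-90)) = 1/(-28*70 - 161640) = 1/(-1960 - 161640) = 1/(-163600) = -1/163600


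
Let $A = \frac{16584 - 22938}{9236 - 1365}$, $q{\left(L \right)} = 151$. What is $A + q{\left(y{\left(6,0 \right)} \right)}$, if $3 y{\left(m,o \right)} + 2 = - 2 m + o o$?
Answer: $\frac{1182167}{7871} \approx 150.19$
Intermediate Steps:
$y{\left(m,o \right)} = - \frac{2}{3} - \frac{2 m}{3} + \frac{o^{2}}{3}$ ($y{\left(m,o \right)} = - \frac{2}{3} + \frac{- 2 m + o o}{3} = - \frac{2}{3} + \frac{- 2 m + o^{2}}{3} = - \frac{2}{3} + \frac{o^{2} - 2 m}{3} = - \frac{2}{3} - \left(- \frac{o^{2}}{3} + \frac{2 m}{3}\right) = - \frac{2}{3} - \frac{2 m}{3} + \frac{o^{2}}{3}$)
$A = - \frac{6354}{7871} \approx -0.80727$
$A + q{\left(y{\left(6,0 \right)} \right)} = - \frac{6354}{7871} + 151 = \frac{1182167}{7871}$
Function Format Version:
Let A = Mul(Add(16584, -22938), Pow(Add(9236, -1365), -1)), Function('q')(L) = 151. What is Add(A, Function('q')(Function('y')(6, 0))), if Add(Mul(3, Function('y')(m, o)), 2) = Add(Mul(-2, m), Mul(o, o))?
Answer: Rational(1182167, 7871) ≈ 150.19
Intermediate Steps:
Function('y')(m, o) = Add(Rational(-2, 3), Mul(Rational(-2, 3), m), Mul(Rational(1, 3), Pow(o, 2))) (Function('y')(m, o) = Add(Rational(-2, 3), Mul(Rational(1, 3), Add(Mul(-2, m), Mul(o, o)))) = Add(Rational(-2, 3), Mul(Rational(1, 3), Add(Mul(-2, m), Pow(o, 2)))) = Add(Rational(-2, 3), Mul(Rational(1, 3), Add(Pow(o, 2), Mul(-2, m)))) = Add(Rational(-2, 3), Add(Mul(Rational(-2, 3), m), Mul(Rational(1, 3), Pow(o, 2)))) = Add(Rational(-2, 3), Mul(Rational(-2, 3), m), Mul(Rational(1, 3), Pow(o, 2))))
A = Rational(-6354, 7871) (A = Mul(-6354, Pow(7871, -1)) = Mul(-6354, Rational(1, 7871)) = Rational(-6354, 7871) ≈ -0.80727)
Add(A, Function('q')(Function('y')(6, 0))) = Add(Rational(-6354, 7871), 151) = Rational(1182167, 7871)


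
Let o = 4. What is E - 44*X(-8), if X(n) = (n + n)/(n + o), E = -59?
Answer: -235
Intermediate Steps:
X(n) = 2*n/(4 + n) (X(n) = (n + n)/(n + 4) = (2*n)/(4 + n) = 2*n/(4 + n))
E - 44*X(-8) = -59 - 88*(-8)/(4 - 8) = -59 - 88*(-8)/(-4) = -59 - 88*(-8)*(-1)/4 = -59 - 44*4 = -59 - 176 = -235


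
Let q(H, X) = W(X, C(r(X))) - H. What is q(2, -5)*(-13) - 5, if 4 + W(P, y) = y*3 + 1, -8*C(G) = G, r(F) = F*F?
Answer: 1455/8 ≈ 181.88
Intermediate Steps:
r(F) = F²
C(G) = -G/8
W(P, y) = -3 + 3*y (W(P, y) = -4 + (y*3 + 1) = -4 + (3*y + 1) = -4 + (1 + 3*y) = -3 + 3*y)
q(H, X) = -3 - H - 3*X²/8 (q(H, X) = (-3 + 3*(-X²/8)) - H = (-3 - 3*X²/8) - H = -3 - H - 3*X²/8)
q(2, -5)*(-13) - 5 = (-3 - 1*2 - 3/8*(-5)²)*(-13) - 5 = (-3 - 2 - 3/8*25)*(-13) - 5 = (-3 - 2 - 75/8)*(-13) - 5 = -115/8*(-13) - 5 = 1495/8 - 5 = 1455/8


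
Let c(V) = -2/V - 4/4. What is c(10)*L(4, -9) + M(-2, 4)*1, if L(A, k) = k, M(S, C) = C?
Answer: 74/5 ≈ 14.800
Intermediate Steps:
c(V) = -1 - 2/V (c(V) = -2/V - 4*¼ = -2/V - 1 = -1 - 2/V)
c(10)*L(4, -9) + M(-2, 4)*1 = ((-2 - 1*10)/10)*(-9) + 4*1 = ((-2 - 10)/10)*(-9) + 4 = ((⅒)*(-12))*(-9) + 4 = -6/5*(-9) + 4 = 54/5 + 4 = 74/5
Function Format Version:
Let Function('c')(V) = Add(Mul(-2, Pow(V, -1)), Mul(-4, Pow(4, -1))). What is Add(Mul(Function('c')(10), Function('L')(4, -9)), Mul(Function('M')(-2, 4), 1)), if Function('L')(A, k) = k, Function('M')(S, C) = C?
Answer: Rational(74, 5) ≈ 14.800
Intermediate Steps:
Function('c')(V) = Add(-1, Mul(-2, Pow(V, -1))) (Function('c')(V) = Add(Mul(-2, Pow(V, -1)), Mul(-4, Rational(1, 4))) = Add(Mul(-2, Pow(V, -1)), -1) = Add(-1, Mul(-2, Pow(V, -1))))
Add(Mul(Function('c')(10), Function('L')(4, -9)), Mul(Function('M')(-2, 4), 1)) = Add(Mul(Mul(Pow(10, -1), Add(-2, Mul(-1, 10))), -9), Mul(4, 1)) = Add(Mul(Mul(Rational(1, 10), Add(-2, -10)), -9), 4) = Add(Mul(Mul(Rational(1, 10), -12), -9), 4) = Add(Mul(Rational(-6, 5), -9), 4) = Add(Rational(54, 5), 4) = Rational(74, 5)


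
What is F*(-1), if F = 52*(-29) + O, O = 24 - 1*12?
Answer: 1496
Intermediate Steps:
O = 12 (O = 24 - 12 = 12)
F = -1496 (F = 52*(-29) + 12 = -1508 + 12 = -1496)
F*(-1) = -1496*(-1) = 1496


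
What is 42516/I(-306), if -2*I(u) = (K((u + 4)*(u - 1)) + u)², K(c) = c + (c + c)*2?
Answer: -10629/26826691712 ≈ -3.9621e-7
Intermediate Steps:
K(c) = 5*c (K(c) = c + (2*c)*2 = c + 4*c = 5*c)
I(u) = -(u + 5*(-1 + u)*(4 + u))²/2 (I(u) = -(5*((u + 4)*(u - 1)) + u)²/2 = -(5*((4 + u)*(-1 + u)) + u)²/2 = -(5*((-1 + u)*(4 + u)) + u)²/2 = -(5*(-1 + u)*(4 + u) + u)²/2 = -(u + 5*(-1 + u)*(4 + u))²/2)
42516/I(-306) = 42516/((-(-20 + 5*(-306)² + 16*(-306))²/2)) = 42516/((-(-20 + 5*93636 - 4896)²/2)) = 42516/((-(-20 + 468180 - 4896)²/2)) = 42516/((-½*463264²)) = 42516/((-½*214613533696)) = 42516/(-107306766848) = 42516*(-1/107306766848) = -10629/26826691712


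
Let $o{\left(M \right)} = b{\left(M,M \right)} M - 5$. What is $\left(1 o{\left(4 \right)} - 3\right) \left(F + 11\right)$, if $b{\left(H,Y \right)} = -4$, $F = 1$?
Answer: $-288$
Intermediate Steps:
$o{\left(M \right)} = -5 - 4 M$ ($o{\left(M \right)} = - 4 M - 5 = -5 - 4 M$)
$\left(1 o{\left(4 \right)} - 3\right) \left(F + 11\right) = \left(1 \left(-5 - 16\right) - 3\right) \left(1 + 11\right) = \left(1 \left(-5 - 16\right) - 3\right) 12 = \left(1 \left(-21\right) - 3\right) 12 = \left(-21 - 3\right) 12 = \left(-24\right) 12 = -288$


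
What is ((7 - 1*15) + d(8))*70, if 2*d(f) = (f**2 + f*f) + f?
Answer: 4200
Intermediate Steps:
d(f) = f**2 + f/2 (d(f) = ((f**2 + f*f) + f)/2 = ((f**2 + f**2) + f)/2 = (2*f**2 + f)/2 = (f + 2*f**2)/2 = f**2 + f/2)
((7 - 1*15) + d(8))*70 = ((7 - 1*15) + 8*(1/2 + 8))*70 = ((7 - 15) + 8*(17/2))*70 = (-8 + 68)*70 = 60*70 = 4200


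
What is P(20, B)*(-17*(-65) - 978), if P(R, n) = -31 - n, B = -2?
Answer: -3683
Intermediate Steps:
P(20, B)*(-17*(-65) - 978) = (-31 - 1*(-2))*(-17*(-65) - 978) = (-31 + 2)*(1105 - 978) = -29*127 = -3683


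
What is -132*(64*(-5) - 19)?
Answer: 44748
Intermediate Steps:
-132*(64*(-5) - 19) = -132*(-320 - 19) = -132*(-339) = 44748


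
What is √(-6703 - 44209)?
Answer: 4*I*√3182 ≈ 225.64*I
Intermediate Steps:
√(-6703 - 44209) = √(-50912) = 4*I*√3182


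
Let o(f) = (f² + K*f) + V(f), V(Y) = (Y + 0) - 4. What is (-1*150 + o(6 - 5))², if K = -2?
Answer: 23716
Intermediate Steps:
V(Y) = -4 + Y (V(Y) = Y - 4 = -4 + Y)
o(f) = -4 + f² - f (o(f) = (f² - 2*f) + (-4 + f) = -4 + f² - f)
(-1*150 + o(6 - 5))² = (-1*150 + (-4 + (6 - 5)² - (6 - 5)))² = (-150 + (-4 + 1² - 1*1))² = (-150 + (-4 + 1 - 1))² = (-150 - 4)² = (-154)² = 23716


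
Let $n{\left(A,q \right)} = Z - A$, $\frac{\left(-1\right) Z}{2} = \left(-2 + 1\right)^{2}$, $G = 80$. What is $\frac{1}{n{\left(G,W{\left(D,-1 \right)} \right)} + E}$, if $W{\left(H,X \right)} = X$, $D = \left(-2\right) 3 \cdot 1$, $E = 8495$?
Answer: $\frac{1}{8413} \approx 0.00011886$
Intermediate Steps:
$D = -6$ ($D = \left(-6\right) 1 = -6$)
$Z = -2$ ($Z = - 2 \left(-2 + 1\right)^{2} = - 2 \left(-1\right)^{2} = \left(-2\right) 1 = -2$)
$n{\left(A,q \right)} = -2 - A$
$\frac{1}{n{\left(G,W{\left(D,-1 \right)} \right)} + E} = \frac{1}{\left(-2 - 80\right) + 8495} = \frac{1}{-82 + 8495} = \frac{1}{8413}$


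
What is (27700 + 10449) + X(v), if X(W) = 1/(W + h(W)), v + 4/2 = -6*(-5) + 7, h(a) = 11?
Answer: 1754855/46 ≈ 38149.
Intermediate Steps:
v = 35 (v = -2 + (-6*(-5) + 7) = -2 + (30 + 7) = -2 + 37 = 35)
X(W) = 1/(11 + W) (X(W) = 1/(W + 11) = 1/(11 + W))
(27700 + 10449) + X(v) = (27700 + 10449) + 1/(11 + 35) = 38149 + 1/46 = 1754855/46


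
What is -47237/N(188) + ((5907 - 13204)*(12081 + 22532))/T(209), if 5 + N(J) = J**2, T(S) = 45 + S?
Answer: -8925620722877/8976106 ≈ -9.9438e+5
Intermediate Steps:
N(J) = -5 + J**2
-47237/N(188) + ((5907 - 13204)*(12081 + 22532))/T(209) = -47237/(-5 + 188**2) + ((5907 - 13204)*(12081 + 22532))/(45 + 209) = -47237/(-5 + 35344) - 7297*34613/254 = -47237/35339 - 252571061*1/254 = -47237*1/35339 - 252571061/254 = -47237/35339 - 252571061/254 = -8925620722877/8976106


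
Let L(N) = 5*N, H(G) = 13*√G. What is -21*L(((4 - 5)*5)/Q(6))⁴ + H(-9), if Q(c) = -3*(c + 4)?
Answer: -4375/432 + 39*I ≈ -10.127 + 39.0*I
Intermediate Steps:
Q(c) = -12 - 3*c (Q(c) = -3*(4 + c) = -12 - 3*c)
-21*L(((4 - 5)*5)/Q(6))⁴ + H(-9) = -21*390625*(4 - 5)⁴/(-12 - 3*6)⁴ + 13*√(-9) = -21*390625/(-12 - 18)⁴ + 13*(3*I) = -21*(5*(-5/(-30)))⁴ + 39*I = -21*(5*(-5*(-1/30)))⁴ + 39*I = -21*(5*(⅙))⁴ + 39*I = -21*(⅚)⁴ + 39*I = -21*625/1296 + 39*I = -4375/432 + 39*I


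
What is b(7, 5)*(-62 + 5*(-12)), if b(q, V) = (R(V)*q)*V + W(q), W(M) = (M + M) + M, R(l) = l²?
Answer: -109312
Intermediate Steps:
W(M) = 3*M (W(M) = 2*M + M = 3*M)
b(q, V) = 3*q + q*V³ (b(q, V) = (V²*q)*V + 3*q = (q*V²)*V + 3*q = q*V³ + 3*q = 3*q + q*V³)
b(7, 5)*(-62 + 5*(-12)) = (7*(3 + 5³))*(-62 + 5*(-12)) = (7*(3 + 125))*(-62 - 60) = (7*128)*(-122) = 896*(-122) = -109312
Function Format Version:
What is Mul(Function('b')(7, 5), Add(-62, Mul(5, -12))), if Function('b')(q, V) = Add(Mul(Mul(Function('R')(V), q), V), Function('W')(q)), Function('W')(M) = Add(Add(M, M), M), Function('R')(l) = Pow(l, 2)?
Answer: -109312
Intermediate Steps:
Function('W')(M) = Mul(3, M) (Function('W')(M) = Add(Mul(2, M), M) = Mul(3, M))
Function('b')(q, V) = Add(Mul(3, q), Mul(q, Pow(V, 3))) (Function('b')(q, V) = Add(Mul(Mul(Pow(V, 2), q), V), Mul(3, q)) = Add(Mul(Mul(q, Pow(V, 2)), V), Mul(3, q)) = Add(Mul(q, Pow(V, 3)), Mul(3, q)) = Add(Mul(3, q), Mul(q, Pow(V, 3))))
Mul(Function('b')(7, 5), Add(-62, Mul(5, -12))) = Mul(Mul(7, Add(3, Pow(5, 3))), Add(-62, Mul(5, -12))) = Mul(Mul(7, Add(3, 125)), Add(-62, -60)) = Mul(Mul(7, 128), -122) = Mul(896, -122) = -109312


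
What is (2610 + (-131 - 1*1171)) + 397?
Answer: 1705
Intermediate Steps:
(2610 + (-131 - 1*1171)) + 397 = (2610 + (-131 - 1171)) + 397 = (2610 - 1302) + 397 = 1308 + 397 = 1705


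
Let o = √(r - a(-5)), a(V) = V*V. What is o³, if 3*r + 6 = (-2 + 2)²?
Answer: -81*I*√3 ≈ -140.3*I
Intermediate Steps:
r = -2 (r = -2 + (-2 + 2)²/3 = -2 + (⅓)*0² = -2 + (⅓)*0 = -2 + 0 = -2)
a(V) = V²
o = 3*I*√3 (o = √(-2 - (-5)²) = √(-2 - 25) = √(-27) = 3*I*√3 ≈ 5.1962*I)
o³ = (3*I*√3)³ = -81*I*√3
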